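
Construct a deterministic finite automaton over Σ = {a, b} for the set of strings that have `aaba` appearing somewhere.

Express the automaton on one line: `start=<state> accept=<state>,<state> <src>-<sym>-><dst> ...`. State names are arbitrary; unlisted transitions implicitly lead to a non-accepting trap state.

start=S0 accept=S4 S0-a->S1 S0-b->S0 S1-a->S2 S1-b->S0 S2-a->S2 S2-b->S3 S3-a->S4 S3-b->S0 S4-a->S4 S4-b->S4

Track how much of `aaba` has been matched so far: state S0 is no progress, S4 is the absorbing accept state reached once `aaba` has occurred. Intermediate states record partial matches; on a mismatch, fall back to the longest reusable overlap.
With 5 states:
        a   b  
>  S0   S1  S0 
   S1   S2  S0 
   S2   S2  S3 
   S3   S4  S0 
 * S4   S4  S4 
(> = start, * = accepting)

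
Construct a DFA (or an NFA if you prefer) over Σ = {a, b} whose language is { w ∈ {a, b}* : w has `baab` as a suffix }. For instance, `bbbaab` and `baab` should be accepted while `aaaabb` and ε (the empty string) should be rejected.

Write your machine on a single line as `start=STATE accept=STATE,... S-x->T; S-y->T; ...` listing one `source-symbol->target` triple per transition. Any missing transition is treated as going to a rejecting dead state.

start=S0; accept=S4; S0-a->S0; S0-b->S1; S1-a->S2; S1-b->S1; S2-a->S3; S2-b->S1; S3-a->S0; S3-b->S4; S4-a->S2; S4-b->S1

Remember how much of `baab` the current input suffix matches. State S0 means no match yet; S1 means the last symbol is `b`; S2 means the last 2 symbols are `ba`; S3 means the last 3 symbols are `baa`; S4 means the last 4 symbols are `baab`. Only S4 accepts. On a mismatch, fall back to the longest proper suffix that is still a prefix of `baab`.
5 states suffice.
        a   b  
>  S0   S0  S1 
   S1   S2  S1 
   S2   S3  S1 
   S3   S0  S4 
 * S4   S2  S1 
(> = start, * = accepting)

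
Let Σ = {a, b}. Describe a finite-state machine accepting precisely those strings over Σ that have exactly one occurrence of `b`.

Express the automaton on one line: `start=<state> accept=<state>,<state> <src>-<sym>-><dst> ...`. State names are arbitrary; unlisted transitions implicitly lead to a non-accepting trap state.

start=q0 accept=q1 q0-a->q0 q0-b->q1 q1-a->q1 q1-b->q2 q2-a->q2 q2-b->q2

Count `b`s, saturating at 2: state q0 means no `b` yet, q1 means one `b` seen, q2 means more than one. Each `b` increments (capped at q2); other symbols loop. Accept from {q1}.
        a   b  
>  q0   q0  q1 
 * q1   q1  q2 
   q2   q2  q2 
(> = start, * = accepting)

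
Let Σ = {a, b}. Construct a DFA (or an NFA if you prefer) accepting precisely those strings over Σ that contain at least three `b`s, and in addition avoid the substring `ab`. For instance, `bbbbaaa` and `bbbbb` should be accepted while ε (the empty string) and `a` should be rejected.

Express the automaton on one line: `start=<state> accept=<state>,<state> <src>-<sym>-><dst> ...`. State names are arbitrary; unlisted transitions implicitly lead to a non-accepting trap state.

Build one automaton per condition and run them in lockstep. The first has 5 states tracking the count of `b`s, saturating at 4; the second has 3 states tracking partial matches of the forbidden pattern `ab`. A product state is a pair (one from each), accepting exactly when both do. Minimizing collapses redundant product states.
With 6 states:
        a   b  
>  q0   q1  q2 
   q1   q1  q1 
   q2   q1  q3 
   q3   q1  q4 
 * q4   q5  q4 
 * q5   q5  q1 
(> = start, * = accepting)

start=q0 accept=q4,q5 q0-a->q1 q0-b->q2 q1-a->q1 q1-b->q1 q2-a->q1 q2-b->q3 q3-a->q1 q3-b->q4 q4-a->q5 q4-b->q4 q5-a->q5 q5-b->q1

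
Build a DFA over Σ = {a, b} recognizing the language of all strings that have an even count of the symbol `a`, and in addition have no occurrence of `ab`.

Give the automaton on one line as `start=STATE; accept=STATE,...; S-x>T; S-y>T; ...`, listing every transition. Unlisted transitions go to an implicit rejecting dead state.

start=s0; accept=s0,s2; s0-a>s1; s0-b>s0; s1-a>s2; s1-b>s3; s2-a>s1; s2-b>s4; s3-a>s4; s3-b>s3; s4-a>s3; s4-b>s4

Run two small machines in parallel and take their product. One (2 states) tracks the count of `a`s modulo 2; the other (3 states) tracks partial matches of the forbidden pattern `ab`. Each combined state is a pair, one component from each; accept when both components accept.
5 states suffice.
        a   b  
>* s0   s1  s0 
   s1   s2  s3 
 * s2   s1  s4 
   s3   s4  s3 
   s4   s3  s4 
(> = start, * = accepting)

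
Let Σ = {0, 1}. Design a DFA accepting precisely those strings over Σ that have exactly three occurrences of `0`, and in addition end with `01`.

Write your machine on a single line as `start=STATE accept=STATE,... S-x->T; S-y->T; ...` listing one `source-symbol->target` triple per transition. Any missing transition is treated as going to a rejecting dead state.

start=q0; accept=q5; q0-0->q1; q0-1->q0; q1-0->q2; q1-1->q1; q2-0->q3; q2-1->q2; q3-0->q4; q3-1->q5; q4-0->q4; q4-1->q4; q5-0->q4; q5-1->q4

Run two small machines in parallel and take their product. The first has 5 states tracking the count of `0`s, saturating at 4; the second has 3 states tracking how much of the suffix `01` has currently been matched. A product state is a pair (one from each), accepting exactly when both do. Minimizing collapses redundant product states.
A 6-state machine:
        0   1  
>  q0   q1  q0 
   q1   q2  q1 
   q2   q3  q2 
   q3   q4  q5 
   q4   q4  q4 
 * q5   q4  q4 
(> = start, * = accepting)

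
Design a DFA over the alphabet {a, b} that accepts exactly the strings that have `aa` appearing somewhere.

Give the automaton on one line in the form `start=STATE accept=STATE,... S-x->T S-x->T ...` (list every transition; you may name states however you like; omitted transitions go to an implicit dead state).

States S0..S1 record the length of the longest prefix of `aa` that matches the current input suffix. Reaching S2 means `aa` has been seen, and we stay there forever. Accept from S2.
        a   b  
>  S0   S1  S0 
   S1   S2  S0 
 * S2   S2  S2 
(> = start, * = accepting)

start=S0 accept=S2 S0-a->S1 S0-b->S0 S1-a->S2 S1-b->S0 S2-a->S2 S2-b->S2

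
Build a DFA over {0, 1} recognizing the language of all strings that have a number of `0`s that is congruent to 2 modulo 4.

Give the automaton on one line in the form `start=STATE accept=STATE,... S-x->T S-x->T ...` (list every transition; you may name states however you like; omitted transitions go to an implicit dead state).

The only thing that matters is how many `0`s have appeared, reduced mod 4. Use one state per residue: S0 for 0, …, S3 for 3. Reading `0` moves to the next residue; anything else stays put. S2 is accepting.
        0   1  
>  S0   S1  S0 
   S1   S2  S1 
 * S2   S3  S2 
   S3   S0  S3 
(> = start, * = accepting)

start=S0 accept=S2 S0-0->S1 S0-1->S0 S1-0->S2 S1-1->S1 S2-0->S3 S2-1->S2 S3-0->S0 S3-1->S3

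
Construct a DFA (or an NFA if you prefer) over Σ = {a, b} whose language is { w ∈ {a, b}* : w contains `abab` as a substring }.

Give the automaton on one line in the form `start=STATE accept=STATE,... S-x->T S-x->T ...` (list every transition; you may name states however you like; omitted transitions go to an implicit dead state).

States S0..S3 record the length of the longest prefix of `abab` that matches the current input suffix. Reaching S4 means `abab` has been seen, and we stay there forever. Accept from S4.
A 5-state machine:
        a   b  
>  S0   S1  S0 
   S1   S1  S2 
   S2   S3  S0 
   S3   S1  S4 
 * S4   S4  S4 
(> = start, * = accepting)

start=S0 accept=S4 S0-a->S1 S0-b->S0 S1-a->S1 S1-b->S2 S2-a->S3 S2-b->S0 S3-a->S1 S3-b->S4 S4-a->S4 S4-b->S4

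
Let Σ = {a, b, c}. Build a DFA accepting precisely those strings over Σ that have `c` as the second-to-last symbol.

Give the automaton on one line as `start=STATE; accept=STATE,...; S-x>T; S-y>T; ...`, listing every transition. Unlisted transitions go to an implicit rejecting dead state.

start=S0; accept=S10,S11,S12; S0-a>S1; S0-b>S2; S0-c>S3; S1-a>S4; S1-b>S5; S1-c>S6; S2-a>S7; S2-b>S8; S2-c>S9; S3-a>S10; S3-b>S11; S3-c>S12; S4-a>S4; S4-b>S5; S4-c>S6; S5-a>S7; S5-b>S8; S5-c>S9; S6-a>S10; S6-b>S11; S6-c>S12; S7-a>S4; S7-b>S5; S7-c>S6; S8-a>S7; S8-b>S8; S8-c>S9; S9-a>S10; S9-b>S11; S9-c>S12; S10-a>S4; S10-b>S5; S10-c>S6; S11-a>S7; S11-b>S8; S11-c>S9; S12-a>S10; S12-b>S11; S12-c>S12

A DFA must remember the last 2 symbols (since which symbol is second-to-last isn't known until the input ends). Use one state per possible window of the last ≤2 symbols; accept from those whose window starts with `c`.
A 13-state machine:
          a    b    c  
>  S0     S1   S2   S3 
   S1     S4   S5   S6 
   S2     S7   S8   S9 
   S3    S10  S11  S12 
   S4     S4   S5   S6 
   S5     S7   S8   S9 
   S6    S10  S11  S12 
   S7     S4   S5   S6 
   S8     S7   S8   S9 
   S9    S10  S11  S12 
 * S10    S4   S5   S6 
 * S11    S7   S8   S9 
 * S12   S10  S11  S12 
(> = start, * = accepting)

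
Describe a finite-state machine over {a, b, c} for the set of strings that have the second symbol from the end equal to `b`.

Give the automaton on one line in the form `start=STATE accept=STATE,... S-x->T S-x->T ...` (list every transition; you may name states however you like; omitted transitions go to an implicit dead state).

Because acceptance depends on a position counted from the end, the machine has to buffer the most recent 2 symbols. Make each state the string of the last up-to-2 symbols read; on input `x` shift the window left and append `x`. Accept when the buffered window has length 2 and begins with `b`.
          a    b    c  
>  S0     S1   S2   S3 
   S1     S4   S5   S6 
   S2     S7   S8   S9 
   S3    S10  S11  S12 
   S4     S4   S5   S6 
   S5     S7   S8   S9 
   S6    S10  S11  S12 
 * S7     S4   S5   S6 
 * S8     S7   S8   S9 
 * S9    S10  S11  S12 
   S10    S4   S5   S6 
   S11    S7   S8   S9 
   S12   S10  S11  S12 
(> = start, * = accepting)

start=S0 accept=S7,S8,S9 S0-a->S1 S0-b->S2 S0-c->S3 S1-a->S4 S1-b->S5 S1-c->S6 S2-a->S7 S2-b->S8 S2-c->S9 S3-a->S10 S3-b->S11 S3-c->S12 S4-a->S4 S4-b->S5 S4-c->S6 S5-a->S7 S5-b->S8 S5-c->S9 S6-a->S10 S6-b->S11 S6-c->S12 S7-a->S4 S7-b->S5 S7-c->S6 S8-a->S7 S8-b->S8 S8-c->S9 S9-a->S10 S9-b->S11 S9-c->S12 S10-a->S4 S10-b->S5 S10-c->S6 S11-a->S7 S11-b->S8 S11-c->S9 S12-a->S10 S12-b->S11 S12-c->S12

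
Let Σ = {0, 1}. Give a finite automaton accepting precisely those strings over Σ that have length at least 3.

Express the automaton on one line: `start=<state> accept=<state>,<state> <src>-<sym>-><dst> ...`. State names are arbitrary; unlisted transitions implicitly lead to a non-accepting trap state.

start=q0 accept=q3,q4 q0-0->q1 q0-1->q1 q1-0->q2 q1-1->q2 q2-0->q3 q2-1->q3 q3-0->q4 q3-1->q4 q4-0->q4 q4-1->q4

Count input length up to 4: every symbol moves from q0 toward q4, which means 'more than 3' and absorbs. Accept from {q3, q4}.
With 5 states:
        0   1  
>  q0   q1  q1 
   q1   q2  q2 
   q2   q3  q3 
 * q3   q4  q4 
 * q4   q4  q4 
(> = start, * = accepting)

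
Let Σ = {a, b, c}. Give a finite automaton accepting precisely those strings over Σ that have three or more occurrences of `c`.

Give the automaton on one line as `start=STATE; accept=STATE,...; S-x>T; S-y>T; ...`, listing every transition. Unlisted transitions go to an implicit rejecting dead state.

start=s0; accept=s3,s4; s0-a>s0; s0-b>s0; s0-c>s1; s1-a>s1; s1-b>s1; s1-c>s2; s2-a>s2; s2-b>s2; s2-c>s3; s3-a>s3; s3-b>s3; s3-c>s4; s4-a>s4; s4-b>s4; s4-c>s4

Only the number of `c`s matters, and only up to 4. Make a chain s0 → s1 → s2 → s3 → s4 advanced by each `c` (with s4 absorbing); every other symbol self-loops. The accepting set is {s3, s4}.
5 states suffice.
        a   b   c  
>  s0   s0  s0  s1 
   s1   s1  s1  s2 
   s2   s2  s2  s3 
 * s3   s3  s3  s4 
 * s4   s4  s4  s4 
(> = start, * = accepting)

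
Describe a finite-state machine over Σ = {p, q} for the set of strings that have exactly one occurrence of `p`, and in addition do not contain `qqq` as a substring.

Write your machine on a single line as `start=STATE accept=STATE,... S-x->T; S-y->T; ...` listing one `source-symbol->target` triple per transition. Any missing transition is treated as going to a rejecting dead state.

start=S0; accept=S1,S4,S6; S0-p->S1; S0-q->S2; S1-p->S3; S1-q->S4; S2-p->S1; S2-q->S5; S3-p->S3; S3-q->S3; S4-p->S3; S4-q->S6; S5-p->S1; S5-q->S3; S6-p->S3; S6-q->S3

Build one automaton per condition and run them in lockstep. One (3 states) tracks the count of `p`s, saturating at 2; the other (4 states) tracks partial matches of the forbidden pattern `qqq`. Each combined state is a pair, one component from each; accept when both components accept. Equivalent product states are then merged.
A 7-state machine:
        p   q  
>  S0   S1  S2 
 * S1   S3  S4 
   S2   S1  S5 
   S3   S3  S3 
 * S4   S3  S6 
   S5   S1  S3 
 * S6   S3  S3 
(> = start, * = accepting)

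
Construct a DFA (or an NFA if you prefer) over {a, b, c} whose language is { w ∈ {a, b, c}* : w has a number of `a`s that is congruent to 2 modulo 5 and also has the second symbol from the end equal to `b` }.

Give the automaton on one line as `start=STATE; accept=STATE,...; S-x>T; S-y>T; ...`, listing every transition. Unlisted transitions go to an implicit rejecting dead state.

start=q0; accept=q6,q8; q0-a>q1; q0-b>q0; q0-c>q0; q1-a>q2; q1-b>q3; q1-c>q1; q2-a>q4; q2-b>q5; q2-c>q2; q3-a>q6; q3-b>q3; q3-c>q1; q4-a>q7; q4-b>q4; q4-c>q4; q5-a>q4; q5-b>q8; q5-c>q6; q6-a>q4; q6-b>q5; q6-c>q2; q7-a>q0; q7-b>q7; q7-c>q7; q8-a>q4; q8-b>q8; q8-c>q6

Build one automaton per condition and run them in lockstep. The first has 5 states tracking the count of `a`s modulo 5; the second has 13 states tracking the last 2 symbols read. A product state is a pair (one from each), accepting exactly when both do. After merging equivalent states the machine shrinks.
A 9-state machine:
        a   b   c  
>  q0   q1  q0  q0 
   q1   q2  q3  q1 
   q2   q4  q5  q2 
   q3   q6  q3  q1 
   q4   q7  q4  q4 
   q5   q4  q8  q6 
 * q6   q4  q5  q2 
   q7   q0  q7  q7 
 * q8   q4  q8  q6 
(> = start, * = accepting)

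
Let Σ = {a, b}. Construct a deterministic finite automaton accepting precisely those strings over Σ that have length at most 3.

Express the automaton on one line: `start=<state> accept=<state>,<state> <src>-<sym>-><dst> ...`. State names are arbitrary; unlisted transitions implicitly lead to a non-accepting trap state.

We only need to distinguish lengths 0, 1, …, 3, and '>3'. Chain q0 → q1 → q2 → q3 → q4 on every symbol, with q4 looping. Accepting states: {q0, q1, q2, q3}.
5 states suffice.
        a   b  
>* q0   q1  q1 
 * q1   q2  q2 
 * q2   q3  q3 
 * q3   q4  q4 
   q4   q4  q4 
(> = start, * = accepting)

start=q0 accept=q0,q1,q2,q3 q0-a->q1 q0-b->q1 q1-a->q2 q1-b->q2 q2-a->q3 q2-b->q3 q3-a->q4 q3-b->q4 q4-a->q4 q4-b->q4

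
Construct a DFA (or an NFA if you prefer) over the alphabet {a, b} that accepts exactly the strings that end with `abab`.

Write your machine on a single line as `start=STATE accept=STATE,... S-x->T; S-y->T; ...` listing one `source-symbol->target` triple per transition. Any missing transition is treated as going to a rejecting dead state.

Remember how much of `abab` the current input suffix matches. State q0 means no match yet; q1 means the last symbol is `a`; q2 means the last 2 symbols are `ab`; q3 means the last 3 symbols are `aba`; q4 means the last 4 symbols are `abab`. Only q4 accepts. On a mismatch, fall back to the longest proper suffix that is still a prefix of `abab`.
5 states suffice.
        a   b  
>  q0   q1  q0 
   q1   q1  q2 
   q2   q3  q0 
   q3   q1  q4 
 * q4   q3  q0 
(> = start, * = accepting)

start=q0; accept=q4; q0-a->q1; q0-b->q0; q1-a->q1; q1-b->q2; q2-a->q3; q2-b->q0; q3-a->q1; q3-b->q4; q4-a->q3; q4-b->q0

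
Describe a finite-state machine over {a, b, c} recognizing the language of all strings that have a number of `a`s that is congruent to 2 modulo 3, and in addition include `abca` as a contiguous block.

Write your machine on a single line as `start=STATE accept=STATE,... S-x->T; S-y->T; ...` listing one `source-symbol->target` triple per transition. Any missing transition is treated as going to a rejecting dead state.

start=s0; accept=s11; s0-a->s1; s0-b->s0; s0-c->s0; s1-a->s2; s1-b->s3; s1-c->s4; s2-a->s5; s2-b->s6; s2-c->s7; s3-a->s2; s3-b->s4; s3-c->s8; s4-a->s2; s4-b->s4; s4-c->s4; s5-a->s1; s5-b->s9; s5-c->s0; s6-a->s5; s6-b->s7; s6-c->s10; s7-a->s5; s7-b->s7; s7-c->s7; s8-a->s11; s8-b->s4; s8-c->s4; s9-a->s1; s9-b->s0; s9-c->s12; s10-a->s13; s10-b->s7; s10-c->s7; s11-a->s13; s11-b->s11; s11-c->s11; s12-a->s14; s12-b->s0; s12-c->s0; s13-a->s14; s13-b->s13; s13-c->s13; s14-a->s11; s14-b->s14; s14-c->s14

Run two small machines in parallel and take their product. One (3 states) tracks the count of `a`s modulo 3; the other (5 states) tracks whether and how much of `abca` has been seen. Each combined state is a pair, one component from each; accept when both components accept.
          a    b    c  
>  s0     s1   s0   s0 
   s1     s2   s3   s4 
   s2     s5   s6   s7 
   s3     s2   s4   s8 
   s4     s2   s4   s4 
   s5     s1   s9   s0 
   s6     s5   s7  s10 
   s7     s5   s7   s7 
   s8    s11   s4   s4 
   s9     s1   s0  s12 
   s10   s13   s7   s7 
 * s11   s13  s11  s11 
   s12   s14   s0   s0 
   s13   s14  s13  s13 
   s14   s11  s14  s14 
(> = start, * = accepting)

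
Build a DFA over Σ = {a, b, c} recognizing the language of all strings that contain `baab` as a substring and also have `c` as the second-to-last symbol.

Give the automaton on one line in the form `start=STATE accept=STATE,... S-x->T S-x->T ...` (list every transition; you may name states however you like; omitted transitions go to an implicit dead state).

Handle the two conditions separately and then intersect. One (5 states) tracks whether and how much of `baab` has been seen; the other (13 states) tracks the last 2 symbols read. Each combined state is a pair, one component from each; accept when both components accept. Minimizing collapses redundant product states.
        a   b   c  
>  q0   q0  q1  q0 
   q1   q2  q1  q0 
   q2   q3  q1  q0 
   q3   q0  q4  q0 
   q4   q4  q4  q5 
   q5   q6  q6  q7 
 * q6   q4  q4  q5 
 * q7   q6  q6  q7 
(> = start, * = accepting)

start=q0 accept=q6,q7 q0-a->q0 q0-b->q1 q0-c->q0 q1-a->q2 q1-b->q1 q1-c->q0 q2-a->q3 q2-b->q1 q2-c->q0 q3-a->q0 q3-b->q4 q3-c->q0 q4-a->q4 q4-b->q4 q4-c->q5 q5-a->q6 q5-b->q6 q5-c->q7 q6-a->q4 q6-b->q4 q6-c->q5 q7-a->q6 q7-b->q6 q7-c->q7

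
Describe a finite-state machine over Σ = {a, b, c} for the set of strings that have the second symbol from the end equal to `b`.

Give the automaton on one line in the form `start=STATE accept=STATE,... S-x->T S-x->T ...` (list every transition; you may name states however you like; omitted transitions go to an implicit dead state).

A DFA must remember the last 2 symbols (since which symbol is second-to-last isn't known until the input ends). Use one state per possible window of the last ≤2 symbols; accept from those whose window starts with `b`.
With 13 states:
          a    b    c  
>  s0     s1   s2   s3 
   s1     s4   s5   s6 
   s2     s7   s8   s9 
   s3    s10  s11  s12 
   s4     s4   s5   s6 
   s5     s7   s8   s9 
   s6    s10  s11  s12 
 * s7     s4   s5   s6 
 * s8     s7   s8   s9 
 * s9    s10  s11  s12 
   s10    s4   s5   s6 
   s11    s7   s8   s9 
   s12   s10  s11  s12 
(> = start, * = accepting)

start=s0 accept=s7,s8,s9 s0-a->s1 s0-b->s2 s0-c->s3 s1-a->s4 s1-b->s5 s1-c->s6 s2-a->s7 s2-b->s8 s2-c->s9 s3-a->s10 s3-b->s11 s3-c->s12 s4-a->s4 s4-b->s5 s4-c->s6 s5-a->s7 s5-b->s8 s5-c->s9 s6-a->s10 s6-b->s11 s6-c->s12 s7-a->s4 s7-b->s5 s7-c->s6 s8-a->s7 s8-b->s8 s8-c->s9 s9-a->s10 s9-b->s11 s9-c->s12 s10-a->s4 s10-b->s5 s10-c->s6 s11-a->s7 s11-b->s8 s11-c->s9 s12-a->s10 s12-b->s11 s12-c->s12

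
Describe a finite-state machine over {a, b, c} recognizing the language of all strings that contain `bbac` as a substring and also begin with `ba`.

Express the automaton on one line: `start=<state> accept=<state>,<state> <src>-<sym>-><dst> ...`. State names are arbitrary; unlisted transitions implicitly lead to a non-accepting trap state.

Run two small machines in parallel and take their product. The first has 5 states tracking whether and how much of `bbac` has been seen; the second has 4 states tracking whether the input so far still matches the prefix `ba`. A product state is a pair (one from each), accepting exactly when both do.
          a    b    c  
>  q0     q1   q2   q1 
   q1     q1   q3   q1 
   q2     q4   q5   q1 
   q3     q1   q5   q1 
   q4     q4   q6   q4 
   q5     q7   q5   q1 
   q6     q4   q8   q4 
   q7     q1   q3   q9 
   q8    q10   q8   q4 
   q9     q9   q9   q9 
   q10    q4   q6  q11 
 * q11   q11  q11  q11 
(> = start, * = accepting)

start=q0 accept=q11 q0-a->q1 q0-b->q2 q0-c->q1 q1-a->q1 q1-b->q3 q1-c->q1 q2-a->q4 q2-b->q5 q2-c->q1 q3-a->q1 q3-b->q5 q3-c->q1 q4-a->q4 q4-b->q6 q4-c->q4 q5-a->q7 q5-b->q5 q5-c->q1 q6-a->q4 q6-b->q8 q6-c->q4 q7-a->q1 q7-b->q3 q7-c->q9 q8-a->q10 q8-b->q8 q8-c->q4 q9-a->q9 q9-b->q9 q9-c->q9 q10-a->q4 q10-b->q6 q10-c->q11 q11-a->q11 q11-b->q11 q11-c->q11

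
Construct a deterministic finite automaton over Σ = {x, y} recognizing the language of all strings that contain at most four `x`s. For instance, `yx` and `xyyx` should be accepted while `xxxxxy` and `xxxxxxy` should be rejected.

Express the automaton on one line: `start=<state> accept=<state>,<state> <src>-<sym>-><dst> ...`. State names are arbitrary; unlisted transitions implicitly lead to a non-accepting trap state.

start=q0 accept=q0,q1,q2,q3,q4 q0-x->q1 q0-y->q0 q1-x->q2 q1-y->q1 q2-x->q3 q2-y->q2 q3-x->q4 q3-y->q3 q4-x->q5 q4-y->q4 q5-x->q5 q5-y->q5

Only the number of `x`s matters, and only up to 5. Make a chain q0 → q1 → q2 → q3 → q4 → q5 advanced by each `x` (with q5 absorbing); every other symbol self-loops. The accepting set is {q0, q1, q2, q3, q4}.
With 6 states:
        x   y  
>* q0   q1  q0 
 * q1   q2  q1 
 * q2   q3  q2 
 * q3   q4  q3 
 * q4   q5  q4 
   q5   q5  q5 
(> = start, * = accepting)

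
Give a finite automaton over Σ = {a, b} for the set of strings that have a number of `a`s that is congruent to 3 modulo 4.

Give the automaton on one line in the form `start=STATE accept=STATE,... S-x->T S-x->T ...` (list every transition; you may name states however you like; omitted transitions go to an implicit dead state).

start=s0 accept=s3 s0-a->s1 s0-b->s0 s1-a->s2 s1-b->s1 s2-a->s3 s2-b->s2 s3-a->s0 s3-b->s3

Keep the running count of `a`s modulo 4: each `a` advances along the cycle s0 → s1 → s2 → s3 → s0 while other symbols loop. Accept at s3.
With 4 states:
        a   b  
>  s0   s1  s0 
   s1   s2  s1 
   s2   s3  s2 
 * s3   s0  s3 
(> = start, * = accepting)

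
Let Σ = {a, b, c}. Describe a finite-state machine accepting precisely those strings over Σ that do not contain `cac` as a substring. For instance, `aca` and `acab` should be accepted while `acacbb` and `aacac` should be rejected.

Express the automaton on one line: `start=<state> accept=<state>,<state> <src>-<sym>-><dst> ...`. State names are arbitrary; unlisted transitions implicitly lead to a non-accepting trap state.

This is the complement of 'contains `cac`'. Use the same substring-matching states — q0 through q3 holding how much of `cac` has just been matched — but flip the accepting set: everything except the trap q3 accepts.
        a   b   c  
>* q0   q0  q0  q1 
 * q1   q2  q0  q1 
 * q2   q0  q0  q3 
   q3   q3  q3  q3 
(> = start, * = accepting)

start=q0 accept=q0,q1,q2 q0-a->q0 q0-b->q0 q0-c->q1 q1-a->q2 q1-b->q0 q1-c->q1 q2-a->q0 q2-b->q0 q2-c->q3 q3-a->q3 q3-b->q3 q3-c->q3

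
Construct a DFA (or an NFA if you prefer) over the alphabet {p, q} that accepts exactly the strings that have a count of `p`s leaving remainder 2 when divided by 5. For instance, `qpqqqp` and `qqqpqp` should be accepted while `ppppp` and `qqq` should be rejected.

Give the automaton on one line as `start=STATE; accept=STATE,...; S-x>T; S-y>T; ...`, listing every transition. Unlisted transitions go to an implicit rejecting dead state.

Keep the running count of `p`s modulo 5: each `p` advances along the cycle s0 → s1 → s2 → s3 → s4 → s0 while other symbols loop. Accept at s2.
A 5-state machine:
        p   q  
>  s0   s1  s0 
   s1   s2  s1 
 * s2   s3  s2 
   s3   s4  s3 
   s4   s0  s4 
(> = start, * = accepting)

start=s0; accept=s2; s0-p>s1; s0-q>s0; s1-p>s2; s1-q>s1; s2-p>s3; s2-q>s2; s3-p>s4; s3-q>s3; s4-p>s0; s4-q>s4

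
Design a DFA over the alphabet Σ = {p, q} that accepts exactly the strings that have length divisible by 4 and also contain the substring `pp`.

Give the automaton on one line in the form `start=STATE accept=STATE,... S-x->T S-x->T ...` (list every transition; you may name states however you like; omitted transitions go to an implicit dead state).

Handle the two conditions separately and then intersect. One (4 states) tracks the input length modulo 4; the other (3 states) tracks whether and how much of `pp` has been seen. Each combined state is a pair, one component from each; accept when both components accept.
With 12 states:
          p    q  
>  s0     s1   s2 
   s1     s3   s4 
   s2     s5   s4 
   s3     s6   s6 
   s4     s7   s8 
   s5     s6   s8 
   s6     s9   s9 
   s7     s9   s0 
   s8    s10   s0 
 * s9    s11  s11 
   s10   s11   s2 
   s11    s3   s3 
(> = start, * = accepting)

start=s0 accept=s9 s0-p->s1 s0-q->s2 s1-p->s3 s1-q->s4 s2-p->s5 s2-q->s4 s3-p->s6 s3-q->s6 s4-p->s7 s4-q->s8 s5-p->s6 s5-q->s8 s6-p->s9 s6-q->s9 s7-p->s9 s7-q->s0 s8-p->s10 s8-q->s0 s9-p->s11 s9-q->s11 s10-p->s11 s10-q->s2 s11-p->s3 s11-q->s3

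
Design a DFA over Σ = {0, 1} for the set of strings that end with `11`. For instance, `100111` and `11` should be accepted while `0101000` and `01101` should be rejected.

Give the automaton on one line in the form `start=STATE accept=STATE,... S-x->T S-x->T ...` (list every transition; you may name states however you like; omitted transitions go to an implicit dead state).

start=s0 accept=s2 s0-0->s0 s0-1->s1 s1-0->s0 s1-1->s2 s2-0->s0 s2-1->s2

Let each state record the length of the longest suffix of the input read so far that is also a prefix of `11`. s1 means the last symbol is `1`; s2 means the last 2 symbols are `11`. Accept only at s2, where the string currently ends in `11`.
With 3 states:
        0   1  
>  s0   s0  s1 
   s1   s0  s2 
 * s2   s0  s2 
(> = start, * = accepting)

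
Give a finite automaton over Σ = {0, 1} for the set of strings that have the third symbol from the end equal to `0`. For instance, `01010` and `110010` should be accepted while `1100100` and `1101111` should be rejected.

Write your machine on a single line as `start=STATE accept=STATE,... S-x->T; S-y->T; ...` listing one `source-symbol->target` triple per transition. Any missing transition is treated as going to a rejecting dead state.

Because acceptance depends on a position counted from the end, the machine has to buffer the most recent 3 symbols. Make each state the string of the last up-to-3 symbols read; on input `x` shift the window left and append `x`. Accept when the buffered window has length 3 and begins with `0`.
          0    1  
>  q0     q1   q2 
   q1     q3   q4 
   q2     q5   q6 
   q3     q7   q8 
   q4     q9  q10 
   q5    q11  q12 
   q6    q13  q14 
 * q7     q7   q8 
 * q8     q9  q10 
 * q9    q11  q12 
 * q10   q13  q14 
   q11    q7   q8 
   q12    q9  q10 
   q13   q11  q12 
   q14   q13  q14 
(> = start, * = accepting)

start=q0; accept=q7,q8,q9,q10; q0-0->q1; q0-1->q2; q1-0->q3; q1-1->q4; q2-0->q5; q2-1->q6; q3-0->q7; q3-1->q8; q4-0->q9; q4-1->q10; q5-0->q11; q5-1->q12; q6-0->q13; q6-1->q14; q7-0->q7; q7-1->q8; q8-0->q9; q8-1->q10; q9-0->q11; q9-1->q12; q10-0->q13; q10-1->q14; q11-0->q7; q11-1->q8; q12-0->q9; q12-1->q10; q13-0->q11; q13-1->q12; q14-0->q13; q14-1->q14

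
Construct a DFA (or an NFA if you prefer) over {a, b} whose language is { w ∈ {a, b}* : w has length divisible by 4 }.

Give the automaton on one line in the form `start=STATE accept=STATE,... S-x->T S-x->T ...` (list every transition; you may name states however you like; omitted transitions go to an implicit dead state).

start=q0 accept=q0 q0-a->q1 q0-b->q1 q1-a->q2 q1-b->q2 q2-a->q3 q2-b->q3 q3-a->q0 q3-b->q0

Only the length mod 4 matters, so use a 4-cycle: from any state, every input symbol moves to the next state, wrapping q3 back to q0. Mark q0 accepting.
4 states suffice.
        a   b  
>* q0   q1  q1 
   q1   q2  q2 
   q2   q3  q3 
   q3   q0  q0 
(> = start, * = accepting)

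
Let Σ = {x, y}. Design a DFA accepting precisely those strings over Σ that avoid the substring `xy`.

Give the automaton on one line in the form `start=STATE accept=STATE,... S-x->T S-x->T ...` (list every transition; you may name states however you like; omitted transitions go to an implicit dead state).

This is the complement of 'contains `xy`'. Use the same substring-matching states — q0 through q2 holding how much of `xy` has just been matched — but flip the accepting set: everything except the trap q2 accepts.
        x   y  
>* q0   q1  q0 
 * q1   q1  q2 
   q2   q2  q2 
(> = start, * = accepting)

start=q0 accept=q0,q1 q0-x->q1 q0-y->q0 q1-x->q1 q1-y->q2 q2-x->q2 q2-y->q2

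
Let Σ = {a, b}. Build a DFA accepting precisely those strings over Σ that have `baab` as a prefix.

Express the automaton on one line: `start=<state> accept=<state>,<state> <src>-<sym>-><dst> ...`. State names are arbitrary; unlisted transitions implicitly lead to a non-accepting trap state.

start=q0 accept=q4 q0-a->q5 q0-b->q1 q1-a->q2 q1-b->q5 q2-a->q3 q2-b->q5 q3-a->q5 q3-b->q4 q4-a->q4 q4-b->q4 q5-a->q5 q5-b->q5

Walk along `baab` while the input agrees: from q0 take `b` to q1, and so on. Any deviation drops to the rejecting sink q5. Once q4 is reached the prefix is confirmed and every continuation is accepted.
A 6-state machine:
        a   b  
>  q0   q5  q1 
   q1   q2  q5 
   q2   q3  q5 
   q3   q5  q4 
 * q4   q4  q4 
   q5   q5  q5 
(> = start, * = accepting)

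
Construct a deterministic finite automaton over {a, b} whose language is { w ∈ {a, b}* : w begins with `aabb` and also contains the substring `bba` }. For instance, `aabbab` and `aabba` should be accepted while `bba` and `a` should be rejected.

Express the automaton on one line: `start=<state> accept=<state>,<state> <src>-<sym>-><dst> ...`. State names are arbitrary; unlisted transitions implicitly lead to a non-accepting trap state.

Build one automaton per condition and run them in lockstep. One (6 states) tracks whether the input so far still matches the prefix `aabb`; the other (4 states) tracks whether and how much of `bba` has been seen. Each combined state is a pair, one component from each; accept when both components accept. Minimizing collapses redundant product states.
        a   b  
>  s0   s1  s2 
   s1   s3  s2 
   s2   s2  s2 
   s3   s2  s4 
   s4   s2  s5 
   s5   s6  s5 
 * s6   s6  s6 
(> = start, * = accepting)

start=s0 accept=s6 s0-a->s1 s0-b->s2 s1-a->s3 s1-b->s2 s2-a->s2 s2-b->s2 s3-a->s2 s3-b->s4 s4-a->s2 s4-b->s5 s5-a->s6 s5-b->s5 s6-a->s6 s6-b->s6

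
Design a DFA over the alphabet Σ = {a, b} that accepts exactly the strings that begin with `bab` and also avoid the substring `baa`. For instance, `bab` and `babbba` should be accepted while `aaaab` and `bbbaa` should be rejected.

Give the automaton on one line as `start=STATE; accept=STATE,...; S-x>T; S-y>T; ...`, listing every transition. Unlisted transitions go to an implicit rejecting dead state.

start=S0; accept=S4,S5; S0-a>S1; S0-b>S2; S1-a>S1; S1-b>S1; S2-a>S3; S2-b>S1; S3-a>S1; S3-b>S4; S4-a>S5; S4-b>S4; S5-a>S1; S5-b>S4

Run two small machines in parallel and take their product. One (5 states) tracks whether the input so far still matches the prefix `bab`; the other (4 states) tracks partial matches of the forbidden pattern `baa`. Each combined state is a pair, one component from each; accept when both components accept. Minimizing collapses redundant product states.
6 states suffice.
        a   b  
>  S0   S1  S2 
   S1   S1  S1 
   S2   S3  S1 
   S3   S1  S4 
 * S4   S5  S4 
 * S5   S1  S4 
(> = start, * = accepting)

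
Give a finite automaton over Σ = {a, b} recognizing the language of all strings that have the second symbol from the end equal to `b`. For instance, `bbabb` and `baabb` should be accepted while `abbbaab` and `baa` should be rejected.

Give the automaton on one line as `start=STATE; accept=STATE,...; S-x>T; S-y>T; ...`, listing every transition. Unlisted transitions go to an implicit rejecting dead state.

A DFA must remember the last 2 symbols (since which symbol is second-to-last isn't known until the input ends). Use one state per possible window of the last ≤2 symbols; accept from those whose window starts with `b`.
With 7 states:
        a   b  
>  q0   q1  q2 
   q1   q3  q4 
   q2   q5  q6 
   q3   q3  q4 
   q4   q5  q6 
 * q5   q3  q4 
 * q6   q5  q6 
(> = start, * = accepting)

start=q0; accept=q5,q6; q0-a>q1; q0-b>q2; q1-a>q3; q1-b>q4; q2-a>q5; q2-b>q6; q3-a>q3; q3-b>q4; q4-a>q5; q4-b>q6; q5-a>q3; q5-b>q4; q6-a>q5; q6-b>q6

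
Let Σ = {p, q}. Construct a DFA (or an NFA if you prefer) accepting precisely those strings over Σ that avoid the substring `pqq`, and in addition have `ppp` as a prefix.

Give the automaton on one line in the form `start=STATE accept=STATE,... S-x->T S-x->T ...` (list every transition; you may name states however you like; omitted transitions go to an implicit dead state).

start=S0 accept=S4,S5 S0-p->S1 S0-q->S2 S1-p->S3 S1-q->S2 S2-p->S2 S2-q->S2 S3-p->S4 S3-q->S2 S4-p->S4 S4-q->S5 S5-p->S4 S5-q->S2

Build one automaton per condition and run them in lockstep. The first has 4 states tracking partial matches of the forbidden pattern `pqq`; the second has 5 states tracking whether the input so far still matches the prefix `ppp`. A product state is a pair (one from each), accepting exactly when both do. Minimizing collapses redundant product states.
        p   q  
>  S0   S1  S2 
   S1   S3  S2 
   S2   S2  S2 
   S3   S4  S2 
 * S4   S4  S5 
 * S5   S4  S2 
(> = start, * = accepting)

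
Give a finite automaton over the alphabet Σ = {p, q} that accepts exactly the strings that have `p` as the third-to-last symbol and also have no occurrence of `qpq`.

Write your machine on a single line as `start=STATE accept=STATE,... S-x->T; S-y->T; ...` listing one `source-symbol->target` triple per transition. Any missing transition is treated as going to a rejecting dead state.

start=s0; accept=s7,s8,s9,s10; s0-p->s1; s0-q->s2; s1-p->s3; s1-q->s4; s2-p->s5; s2-q->s6; s3-p->s7; s3-q->s8; s4-p->s9; s4-q->s10; s5-p->s11; s5-q->s12; s6-p->s13; s6-q->s14; s7-p->s7; s7-q->s8; s8-p->s9; s8-q->s10; s9-p->s11; s9-q->s12; s10-p->s13; s10-q->s14; s11-p->s7; s11-q->s8; s12-p->s15; s12-q->s16; s13-p->s11; s13-q->s12; s14-p->s13; s14-q->s14; s15-p->s17; s15-q->s12; s16-p->s18; s16-q->s19; s17-p->s20; s17-q->s21; s18-p->s17; s18-q->s12; s19-p->s18; s19-q->s19; s20-p->s20; s20-q->s21; s21-p->s15; s21-q->s16

Run two small machines in parallel and take their product. The first has 15 states tracking the last 3 symbols read; the second has 4 states tracking partial matches of the forbidden pattern `qpq`. A product state is a pair (one from each), accepting exactly when both do.
          p    q  
>  s0     s1   s2 
   s1     s3   s4 
   s2     s5   s6 
   s3     s7   s8 
   s4     s9  s10 
   s5    s11  s12 
   s6    s13  s14 
 * s7     s7   s8 
 * s8     s9  s10 
 * s9    s11  s12 
 * s10   s13  s14 
   s11    s7   s8 
   s12   s15  s16 
   s13   s11  s12 
   s14   s13  s14 
   s15   s17  s12 
   s16   s18  s19 
   s17   s20  s21 
   s18   s17  s12 
   s19   s18  s19 
   s20   s20  s21 
   s21   s15  s16 
(> = start, * = accepting)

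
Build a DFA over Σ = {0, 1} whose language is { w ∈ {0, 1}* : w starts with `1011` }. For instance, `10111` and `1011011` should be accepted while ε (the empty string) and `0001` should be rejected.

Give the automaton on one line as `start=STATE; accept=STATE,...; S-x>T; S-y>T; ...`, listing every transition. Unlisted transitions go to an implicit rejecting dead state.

start=S0; accept=S4; S0-0>S5; S0-1>S1; S1-0>S2; S1-1>S5; S2-0>S5; S2-1>S3; S3-0>S5; S3-1>S4; S4-0>S4; S4-1>S4; S5-0>S5; S5-1>S5

Check the first 4 symbols one by one: S0 through S3 record how many have matched `1011` so far; any wrong symbol goes to the dead state S5. After all 4 match we enter the accepting sink S4.
With 6 states:
        0   1  
>  S0   S5  S1 
   S1   S2  S5 
   S2   S5  S3 
   S3   S5  S4 
 * S4   S4  S4 
   S5   S5  S5 
(> = start, * = accepting)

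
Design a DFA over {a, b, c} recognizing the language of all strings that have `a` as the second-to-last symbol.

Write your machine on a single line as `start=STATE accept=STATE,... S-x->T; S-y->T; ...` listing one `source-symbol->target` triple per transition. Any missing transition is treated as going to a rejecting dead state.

start=s0; accept=s4,s5,s6; s0-a->s1; s0-b->s2; s0-c->s3; s1-a->s4; s1-b->s5; s1-c->s6; s2-a->s7; s2-b->s8; s2-c->s9; s3-a->s10; s3-b->s11; s3-c->s12; s4-a->s4; s4-b->s5; s4-c->s6; s5-a->s7; s5-b->s8; s5-c->s9; s6-a->s10; s6-b->s11; s6-c->s12; s7-a->s4; s7-b->s5; s7-c->s6; s8-a->s7; s8-b->s8; s8-c->s9; s9-a->s10; s9-b->s11; s9-c->s12; s10-a->s4; s10-b->s5; s10-c->s6; s11-a->s7; s11-b->s8; s11-c->s9; s12-a->s10; s12-b->s11; s12-c->s12

Because acceptance depends on a position counted from the end, the machine has to buffer the most recent 2 symbols. Make each state the string of the last up-to-2 symbols read; on input `x` shift the window left and append `x`. Accept when the buffered window has length 2 and begins with `a`.
          a    b    c  
>  s0     s1   s2   s3 
   s1     s4   s5   s6 
   s2     s7   s8   s9 
   s3    s10  s11  s12 
 * s4     s4   s5   s6 
 * s5     s7   s8   s9 
 * s6    s10  s11  s12 
   s7     s4   s5   s6 
   s8     s7   s8   s9 
   s9    s10  s11  s12 
   s10    s4   s5   s6 
   s11    s7   s8   s9 
   s12   s10  s11  s12 
(> = start, * = accepting)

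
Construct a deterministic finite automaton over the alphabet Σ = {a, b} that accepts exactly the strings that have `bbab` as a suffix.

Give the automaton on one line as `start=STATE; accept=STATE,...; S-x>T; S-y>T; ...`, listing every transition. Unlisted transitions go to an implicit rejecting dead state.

start=q0; accept=q4; q0-a>q0; q0-b>q1; q1-a>q0; q1-b>q2; q2-a>q3; q2-b>q2; q3-a>q0; q3-b>q4; q4-a>q0; q4-b>q2

Let each state record the length of the longest suffix of the input read so far that is also a prefix of `bbab`. q1 means the last symbol is `b`; q2 means the last 2 symbols are `bb`; q3 means the last 3 symbols are `bba`; q4 means the last 4 symbols are `bbab`. Accept only at q4, where the string currently ends in `bbab`.
5 states suffice.
        a   b  
>  q0   q0  q1 
   q1   q0  q2 
   q2   q3  q2 
   q3   q0  q4 
 * q4   q0  q2 
(> = start, * = accepting)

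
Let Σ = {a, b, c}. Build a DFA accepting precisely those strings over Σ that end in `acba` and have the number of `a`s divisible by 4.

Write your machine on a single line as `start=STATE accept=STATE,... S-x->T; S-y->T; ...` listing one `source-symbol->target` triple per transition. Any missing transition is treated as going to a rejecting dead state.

start=S0; accept=S7; S0-a->S1; S0-b->S0; S0-c->S0; S1-a->S2; S1-b->S1; S1-c->S1; S2-a->S3; S2-b->S2; S2-c->S2; S3-a->S0; S3-b->S4; S3-c->S5; S4-a->S0; S4-b->S4; S4-c->S4; S5-a->S0; S5-b->S6; S5-c->S4; S6-a->S7; S6-b->S4; S6-c->S4; S7-a->S1; S7-b->S0; S7-c->S0

Run two small machines in parallel and take their product. One (5 states) tracks how much of the suffix `acba` has currently been matched; the other (4 states) tracks the count of `a`s modulo 4. Each combined state is a pair, one component from each; accept when both components accept. Equivalent product states are then merged.
        a   b   c  
>  S0   S1  S0  S0 
   S1   S2  S1  S1 
   S2   S3  S2  S2 
   S3   S0  S4  S5 
   S4   S0  S4  S4 
   S5   S0  S6  S4 
   S6   S7  S4  S4 
 * S7   S1  S0  S0 
(> = start, * = accepting)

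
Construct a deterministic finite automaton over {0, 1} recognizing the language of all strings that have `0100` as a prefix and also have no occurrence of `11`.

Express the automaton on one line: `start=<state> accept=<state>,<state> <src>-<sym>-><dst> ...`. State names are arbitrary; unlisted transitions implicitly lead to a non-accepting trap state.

start=q0 accept=q5,q6 q0-0->q1 q0-1->q2 q1-0->q2 q1-1->q3 q2-0->q2 q2-1->q2 q3-0->q4 q3-1->q2 q4-0->q5 q4-1->q2 q5-0->q5 q5-1->q6 q6-0->q5 q6-1->q2

Run two small machines in parallel and take their product. One (6 states) tracks whether the input so far still matches the prefix `0100`; the other (3 states) tracks partial matches of the forbidden pattern `11`. Each combined state is a pair, one component from each; accept when both components accept. Equivalent product states are then merged.
        0   1  
>  q0   q1  q2 
   q1   q2  q3 
   q2   q2  q2 
   q3   q4  q2 
   q4   q5  q2 
 * q5   q5  q6 
 * q6   q5  q2 
(> = start, * = accepting)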